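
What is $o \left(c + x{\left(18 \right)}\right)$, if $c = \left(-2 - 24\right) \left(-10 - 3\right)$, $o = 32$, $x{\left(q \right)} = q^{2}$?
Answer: $21184$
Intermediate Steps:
$c = 338$ ($c = - 26 \left(-10 - 3\right) = \left(-26\right) \left(-13\right) = 338$)
$o \left(c + x{\left(18 \right)}\right) = 32 \left(338 + 18^{2}\right) = 32 \left(338 + 324\right) = 32 \cdot 662 = 21184$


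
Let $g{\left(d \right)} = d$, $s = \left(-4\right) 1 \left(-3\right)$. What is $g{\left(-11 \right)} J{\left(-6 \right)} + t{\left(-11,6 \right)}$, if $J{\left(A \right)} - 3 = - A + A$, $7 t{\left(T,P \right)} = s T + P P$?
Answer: $- \frac{327}{7} \approx -46.714$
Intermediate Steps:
$s = 12$ ($s = \left(-4\right) \left(-3\right) = 12$)
$t{\left(T,P \right)} = \frac{P^{2}}{7} + \frac{12 T}{7}$ ($t{\left(T,P \right)} = \frac{12 T + P P}{7} = \frac{12 T + P^{2}}{7} = \frac{P^{2} + 12 T}{7} = \frac{P^{2}}{7} + \frac{12 T}{7}$)
$J{\left(A \right)} = 3$ ($J{\left(A \right)} = 3 + \left(- A + A\right) = 3 + 0 = 3$)
$g{\left(-11 \right)} J{\left(-6 \right)} + t{\left(-11,6 \right)} = \left(-11\right) 3 + \left(\frac{6^{2}}{7} + \frac{12}{7} \left(-11\right)\right) = -33 + \left(\frac{1}{7} \cdot 36 - \frac{132}{7}\right) = -33 + \left(\frac{36}{7} - \frac{132}{7}\right) = -33 - \frac{96}{7} = - \frac{327}{7}$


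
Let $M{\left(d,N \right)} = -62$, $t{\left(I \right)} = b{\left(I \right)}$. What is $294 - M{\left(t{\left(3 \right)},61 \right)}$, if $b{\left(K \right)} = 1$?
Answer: $356$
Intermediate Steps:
$t{\left(I \right)} = 1$
$294 - M{\left(t{\left(3 \right)},61 \right)} = 294 - -62 = 294 + 62 = 356$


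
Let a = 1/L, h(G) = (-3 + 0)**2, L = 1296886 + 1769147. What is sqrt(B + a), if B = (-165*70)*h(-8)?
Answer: I*sqrt(977188041216335517)/3066033 ≈ 322.41*I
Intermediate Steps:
L = 3066033
h(G) = 9 (h(G) = (-3)**2 = 9)
a = 1/3066033 ≈ 3.2615e-7
B = -103950 (B = -165*70*9 = -11550*9 = -103950)
sqrt(B + a) = sqrt(-103950 + 1/3066033) = sqrt(-318714130349/3066033) = I*sqrt(977188041216335517)/3066033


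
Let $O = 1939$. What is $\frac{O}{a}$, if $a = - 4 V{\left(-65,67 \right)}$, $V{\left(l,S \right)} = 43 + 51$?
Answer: $- \frac{1939}{376} \approx -5.1569$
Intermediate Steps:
$V{\left(l,S \right)} = 94$
$a = -376$ ($a = \left(-4\right) 94 = -376$)
$\frac{O}{a} = \frac{1939}{-376} = 1939 \left(- \frac{1}{376}\right) = - \frac{1939}{376}$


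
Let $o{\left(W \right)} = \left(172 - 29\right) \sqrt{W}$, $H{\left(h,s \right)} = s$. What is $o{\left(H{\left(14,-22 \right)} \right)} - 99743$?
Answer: $-99743 + 143 i \sqrt{22} \approx -99743.0 + 670.73 i$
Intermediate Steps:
$o{\left(W \right)} = 143 \sqrt{W}$
$o{\left(H{\left(14,-22 \right)} \right)} - 99743 = 143 \sqrt{-22} - 99743 = 143 i \sqrt{22} - 99743 = -99743 + 143 i \sqrt{22}$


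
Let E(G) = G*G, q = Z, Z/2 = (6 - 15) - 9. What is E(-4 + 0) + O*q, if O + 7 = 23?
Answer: -560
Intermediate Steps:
Z = -36 (Z = 2*((6 - 15) - 9) = 2*(-9 - 9) = 2*(-18) = -36)
O = 16 (O = -7 + 23 = 16)
q = -36
E(G) = G²
E(-4 + 0) + O*q = (-4 + 0)² + 16*(-36) = (-4)² - 576 = 16 - 576 = -560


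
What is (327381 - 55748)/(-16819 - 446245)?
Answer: -271633/463064 ≈ -0.58660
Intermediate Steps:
(327381 - 55748)/(-16819 - 446245) = 271633/(-463064) = 271633*(-1/463064) = -271633/463064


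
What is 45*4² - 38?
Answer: 682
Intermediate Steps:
45*4² - 38 = 45*16 - 38 = 720 - 38 = 682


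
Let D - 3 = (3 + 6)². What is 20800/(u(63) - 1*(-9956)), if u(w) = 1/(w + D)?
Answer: 3057600/1463533 ≈ 2.0892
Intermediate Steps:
D = 84 (D = 3 + (3 + 6)² = 3 + 9² = 3 + 81 = 84)
u(w) = 1/(84 + w) (u(w) = 1/(w + 84) = 1/(84 + w))
20800/(u(63) - 1*(-9956)) = 20800/(1/(84 + 63) - 1*(-9956)) = 20800/(1/147 + 9956) = 20800/(1463533/147) = 20800*(147/1463533) = 3057600/1463533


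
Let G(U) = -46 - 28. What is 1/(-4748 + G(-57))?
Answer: -1/4822 ≈ -0.00020738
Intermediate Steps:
G(U) = -74
1/(-4748 + G(-57)) = 1/(-4748 - 74) = 1/(-4822) = -1/4822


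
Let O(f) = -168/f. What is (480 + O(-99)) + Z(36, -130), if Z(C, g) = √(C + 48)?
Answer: 15896/33 + 2*√21 ≈ 490.86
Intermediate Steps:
Z(C, g) = √(48 + C)
(480 + O(-99)) + Z(36, -130) = (480 - 168/(-99)) + √(48 + 36) = (480 - 168*(-1/99)) + √84 = (480 + 56/33) + 2*√21 = 15896/33 + 2*√21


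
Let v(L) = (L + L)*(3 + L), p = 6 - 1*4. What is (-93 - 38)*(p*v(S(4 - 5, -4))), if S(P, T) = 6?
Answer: -28296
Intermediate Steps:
p = 2 (p = 6 - 4 = 2)
v(L) = 2*L*(3 + L) (v(L) = (2*L)*(3 + L) = 2*L*(3 + L))
(-93 - 38)*(p*v(S(4 - 5, -4))) = (-93 - 38)*(2*(2*6*(3 + 6))) = -262*2*6*9 = -262*108 = -131*216 = -28296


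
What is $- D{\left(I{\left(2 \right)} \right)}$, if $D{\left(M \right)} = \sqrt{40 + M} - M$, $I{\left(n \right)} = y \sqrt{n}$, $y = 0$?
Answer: $- 2 \sqrt{10} \approx -6.3246$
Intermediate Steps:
$I{\left(n \right)} = 0$ ($I{\left(n \right)} = 0 \sqrt{n} = 0$)
$- D{\left(I{\left(2 \right)} \right)} = - (\sqrt{40 + 0} - 0) = - (\sqrt{40} + 0) = - (2 \sqrt{10} + 0) = - 2 \sqrt{10}$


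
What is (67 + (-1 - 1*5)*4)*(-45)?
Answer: -1935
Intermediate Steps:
(67 + (-1 - 1*5)*4)*(-45) = (67 + (-1 - 5)*4)*(-45) = (67 - 6*4)*(-45) = (67 - 24)*(-45) = 43*(-45) = -1935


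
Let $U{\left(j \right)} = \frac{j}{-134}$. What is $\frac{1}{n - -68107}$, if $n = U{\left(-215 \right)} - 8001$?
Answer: $\frac{134}{8054419} \approx 1.6637 \cdot 10^{-5}$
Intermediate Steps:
$U{\left(j \right)} = - \frac{j}{134}$ ($U{\left(j \right)} = j \left(- \frac{1}{134}\right) = - \frac{j}{134}$)
$n = - \frac{1071919}{134}$ ($n = \left(- \frac{1}{134}\right) \left(-215\right) - 8001 = \frac{215}{134} - 8001 = - \frac{1071919}{134} \approx -7999.4$)
$\frac{1}{n - -68107} = \frac{1}{- \frac{1071919}{134} - -68107} = \frac{1}{- \frac{1071919}{134} + 68107} = \frac{1}{\frac{8054419}{134}} = \frac{134}{8054419}$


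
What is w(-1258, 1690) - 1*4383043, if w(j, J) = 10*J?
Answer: -4366143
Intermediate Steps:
w(-1258, 1690) - 1*4383043 = 10*1690 - 1*4383043 = 16900 - 4383043 = -4366143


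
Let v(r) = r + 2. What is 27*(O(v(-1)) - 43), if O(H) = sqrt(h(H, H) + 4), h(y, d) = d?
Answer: -1161 + 27*sqrt(5) ≈ -1100.6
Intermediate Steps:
v(r) = 2 + r
O(H) = sqrt(4 + H) (O(H) = sqrt(H + 4) = sqrt(4 + H))
27*(O(v(-1)) - 43) = 27*(sqrt(4 + (2 - 1)) - 43) = 27*(sqrt(4 + 1) - 43) = 27*(sqrt(5) - 43) = 27*(-43 + sqrt(5)) = -1161 + 27*sqrt(5)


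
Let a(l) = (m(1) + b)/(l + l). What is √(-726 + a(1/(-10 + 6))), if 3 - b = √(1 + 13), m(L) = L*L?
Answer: √(-734 + 2*√14) ≈ 26.954*I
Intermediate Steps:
m(L) = L²
b = 3 - √14 (b = 3 - √(1 + 13) = 3 - √14 ≈ -0.74166)
a(l) = (4 - √14)/(2*l) (a(l) = (1² + (3 - √14))/(l + l) = (1 + (3 - √14))/((2*l)) = (4 - √14)*(1/(2*l)) = (4 - √14)/(2*l))
√(-726 + a(1/(-10 + 6))) = √(-726 + (4 - √14)/(2*(1/(-10 + 6)))) = √(-726 + (4 - √14)/(2*(1/(-4)))) = √(-726 + (4 - √14)/(2*(-¼))) = √(-726 + (½)*(-4)*(4 - √14)) = √(-726 + (-8 + 2*√14)) = √(-734 + 2*√14)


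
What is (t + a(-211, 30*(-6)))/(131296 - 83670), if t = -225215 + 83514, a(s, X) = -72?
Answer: -141773/47626 ≈ -2.9768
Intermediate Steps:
t = -141701
(t + a(-211, 30*(-6)))/(131296 - 83670) = (-141701 - 72)/(131296 - 83670) = -141773/47626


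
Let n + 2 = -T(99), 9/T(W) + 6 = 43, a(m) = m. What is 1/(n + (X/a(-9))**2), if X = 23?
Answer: 2997/12850 ≈ 0.23323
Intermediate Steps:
T(W) = 9/37 (T(W) = 9/(-6 + 43) = 9/37)
n = -83/37 (n = -2 - 1*9/37 = -2 - 9/37 = -83/37 ≈ -2.2432)
1/(n + (X/a(-9))**2) = 1/(-83/37 + (23/(-9))**2) = 1/(-83/37 + (23*(-1/9))**2) = 1/(-83/37 + (-23/9)**2) = 1/(-83/37 + 529/81) = 1/(12850/2997) = 2997/12850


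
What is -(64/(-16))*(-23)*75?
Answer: -6900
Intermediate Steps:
-(64/(-16))*(-23)*75 = -(64*(-1/16))*(-23)*75 = -(-4*(-23))*75 = -92*75 = -1*6900 = -6900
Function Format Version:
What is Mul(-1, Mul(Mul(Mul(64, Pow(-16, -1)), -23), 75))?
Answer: -6900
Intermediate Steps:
Mul(-1, Mul(Mul(Mul(64, Pow(-16, -1)), -23), 75)) = Mul(-1, Mul(Mul(Mul(64, Rational(-1, 16)), -23), 75)) = Mul(-1, Mul(Mul(-4, -23), 75)) = Mul(-1, Mul(92, 75)) = Mul(-1, 6900) = -6900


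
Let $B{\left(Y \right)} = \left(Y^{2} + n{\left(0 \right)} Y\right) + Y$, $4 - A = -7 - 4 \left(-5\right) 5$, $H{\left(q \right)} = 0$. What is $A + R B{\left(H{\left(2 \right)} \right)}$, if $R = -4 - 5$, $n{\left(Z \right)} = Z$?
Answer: $-89$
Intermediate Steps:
$A = -89$ ($A = 4 - \left(-7 - 4 \left(-5\right) 5\right) = 4 - \left(-7 - \left(-20\right) 5\right) = 4 - \left(-7 - -100\right) = 4 - \left(-7 + 100\right) = 4 - 93 = -89$)
$B{\left(Y \right)} = Y + Y^{2}$ ($B{\left(Y \right)} = \left(Y^{2} + 0 Y\right) + Y = \left(Y^{2} + 0\right) + Y = Y^{2} + Y = Y + Y^{2}$)
$R = -9$
$A + R B{\left(H{\left(2 \right)} \right)} = -89 - 9 \cdot 0 \left(1 + 0\right) = -89 - 9 \cdot 0 \cdot 1 = -89 - 0 = -89 + 0 = -89$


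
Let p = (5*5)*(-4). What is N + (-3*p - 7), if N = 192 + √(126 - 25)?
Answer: 485 + √101 ≈ 495.05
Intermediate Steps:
p = -100 (p = 25*(-4) = -100)
N = 192 + √101 ≈ 202.05
N + (-3*p - 7) = (192 + √101) + (-3*(-100) - 7) = (192 + √101) + (300 - 7) = (192 + √101) + 293 = 485 + √101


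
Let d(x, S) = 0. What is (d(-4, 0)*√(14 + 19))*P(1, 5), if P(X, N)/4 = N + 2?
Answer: 0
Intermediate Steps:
P(X, N) = 8 + 4*N (P(X, N) = 4*(N + 2) = 4*(2 + N) = 8 + 4*N)
(d(-4, 0)*√(14 + 19))*P(1, 5) = (0*√(14 + 19))*(8 + 4*5) = (0*√33)*(8 + 20) = 0*28 = 0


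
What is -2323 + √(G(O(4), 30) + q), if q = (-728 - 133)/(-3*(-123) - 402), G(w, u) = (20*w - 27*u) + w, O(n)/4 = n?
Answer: -2323 + I*√54197/11 ≈ -2323.0 + 21.164*I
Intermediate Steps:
O(n) = 4*n
G(w, u) = -27*u + 21*w (G(w, u) = (-27*u + 20*w) + w = -27*u + 21*w)
q = 287/11 (q = -861/(369 - 402) = -861/(-33) = -861*(-1/33) = 287/11 ≈ 26.091)
-2323 + √(G(O(4), 30) + q) = -2323 + √((-27*30 + 21*(4*4)) + 287/11) = -2323 + √((-810 + 21*16) + 287/11) = -2323 + √((-810 + 336) + 287/11) = -2323 + √(-474 + 287/11) = -2323 + √(-4927/11) = -2323 + I*√54197/11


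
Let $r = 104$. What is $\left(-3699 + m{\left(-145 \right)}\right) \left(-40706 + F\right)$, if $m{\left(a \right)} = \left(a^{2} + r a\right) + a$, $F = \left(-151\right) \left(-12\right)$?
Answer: $-81716294$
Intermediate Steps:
$F = 1812$
$m{\left(a \right)} = a^{2} + 105 a$ ($m{\left(a \right)} = \left(a^{2} + 104 a\right) + a = a^{2} + 105 a$)
$\left(-3699 + m{\left(-145 \right)}\right) \left(-40706 + F\right) = \left(-3699 - 145 \left(105 - 145\right)\right) \left(-40706 + 1812\right) = \left(-3699 - -5800\right) \left(-38894\right) = \left(-3699 + 5800\right) \left(-38894\right) = 2101 \left(-38894\right) = -81716294$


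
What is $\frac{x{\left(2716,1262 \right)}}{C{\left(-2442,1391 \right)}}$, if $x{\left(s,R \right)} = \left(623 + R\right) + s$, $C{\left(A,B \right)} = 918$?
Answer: $\frac{4601}{918} \approx 5.012$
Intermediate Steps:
$x{\left(s,R \right)} = 623 + R + s$
$\frac{x{\left(2716,1262 \right)}}{C{\left(-2442,1391 \right)}} = \frac{623 + 1262 + 2716}{918} = 4601 \cdot \frac{1}{918} = \frac{4601}{918}$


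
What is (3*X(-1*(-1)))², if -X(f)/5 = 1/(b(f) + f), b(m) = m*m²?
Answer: 225/4 ≈ 56.250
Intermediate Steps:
b(m) = m³
X(f) = -5/(f + f³) (X(f) = -5/(f³ + f) = -5/(f + f³))
(3*X(-1*(-1)))² = (3*(-5/(-1*(-1) + (-1*(-1))³)))² = (3*(-5/(1 + 1³)))² = (3*(-5/(1 + 1)))² = (3*(-5/2))² = (-15/2)² = 225/4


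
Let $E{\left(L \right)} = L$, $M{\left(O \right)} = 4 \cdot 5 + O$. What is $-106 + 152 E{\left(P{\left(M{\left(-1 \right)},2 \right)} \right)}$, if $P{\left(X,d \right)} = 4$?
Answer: $502$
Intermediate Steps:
$M{\left(O \right)} = 20 + O$
$-106 + 152 E{\left(P{\left(M{\left(-1 \right)},2 \right)} \right)} = -106 + 152 \cdot 4 = -106 + 608 = 502$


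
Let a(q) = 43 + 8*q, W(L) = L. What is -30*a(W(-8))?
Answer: 630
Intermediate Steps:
-30*a(W(-8)) = -30*(43 + 8*(-8)) = -30*(43 - 64) = -30*(-21) = 630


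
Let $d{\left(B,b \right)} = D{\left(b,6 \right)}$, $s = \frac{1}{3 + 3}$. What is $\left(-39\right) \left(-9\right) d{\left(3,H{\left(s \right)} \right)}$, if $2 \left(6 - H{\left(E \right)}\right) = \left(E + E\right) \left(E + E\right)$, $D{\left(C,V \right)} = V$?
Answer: $2106$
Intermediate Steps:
$s = \frac{1}{6} \approx 0.16667$
$H{\left(E \right)} = 6 - 2 E^{2}$ ($H{\left(E \right)} = 6 - \frac{\left(E + E\right) \left(E + E\right)}{2} = 6 - \frac{2 E 2 E}{2} = 6 - \frac{4 E^{2}}{2} = 6 - 2 E^{2}$)
$d{\left(B,b \right)} = 6$
$\left(-39\right) \left(-9\right) d{\left(3,H{\left(s \right)} \right)} = \left(-39\right) \left(-9\right) 6 = 351 \cdot 6 = 2106$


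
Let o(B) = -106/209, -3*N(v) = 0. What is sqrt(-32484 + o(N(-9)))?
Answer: I*sqrt(1418955758)/209 ≈ 180.23*I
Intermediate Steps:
N(v) = 0 (N(v) = -1/3*0 = 0)
o(B) = -106/209 (o(B) = -106*1/209 = -106/209)
sqrt(-32484 + o(N(-9))) = sqrt(-32484 - 106/209) = sqrt(-6789262/209) = I*sqrt(1418955758)/209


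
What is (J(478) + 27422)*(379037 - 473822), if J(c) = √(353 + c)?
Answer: -2599194270 - 94785*√831 ≈ -2.6019e+9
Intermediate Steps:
(J(478) + 27422)*(379037 - 473822) = (√(353 + 478) + 27422)*(379037 - 473822) = (√831 + 27422)*(-94785) = (27422 + √831)*(-94785) = -2599194270 - 94785*√831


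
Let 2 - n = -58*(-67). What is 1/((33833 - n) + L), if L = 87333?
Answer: 1/125050 ≈ 7.9968e-6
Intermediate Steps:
n = -3884 (n = 2 - (-58)*(-67) = 2 - 1*3886 = 2 - 3886 = -3884)
1/((33833 - n) + L) = 1/((33833 - 1*(-3884)) + 87333) = 1/((33833 + 3884) + 87333) = 1/(37717 + 87333) = 1/125050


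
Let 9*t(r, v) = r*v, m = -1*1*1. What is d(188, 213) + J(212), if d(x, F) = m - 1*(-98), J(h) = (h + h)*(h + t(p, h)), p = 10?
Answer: 1708745/9 ≈ 1.8986e+5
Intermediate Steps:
m = -1 (m = -1*1 = -1)
t(r, v) = r*v/9 (t(r, v) = (r*v)/9 = r*v/9)
J(h) = 38*h²/9 (J(h) = (h + h)*(h + (⅑)*10*h) = (2*h)*(h + 10*h/9) = (2*h)*(19*h/9) = 38*h²/9)
d(x, F) = 97 (d(x, F) = -1 - 1*(-98) = -1 + 98 = 97)
d(188, 213) + J(212) = 97 + (38/9)*212² = 97 + (38/9)*44944 = 97 + 1707872/9 = 1708745/9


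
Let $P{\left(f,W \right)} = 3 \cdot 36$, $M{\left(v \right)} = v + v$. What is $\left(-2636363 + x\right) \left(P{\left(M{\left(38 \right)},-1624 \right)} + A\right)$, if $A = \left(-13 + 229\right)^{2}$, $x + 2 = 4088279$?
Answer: $67897306296$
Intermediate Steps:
$x = 4088277$ ($x = -2 + 4088279 = 4088277$)
$A = 46656$ ($A = 216^{2} = 46656$)
$M{\left(v \right)} = 2 v$
$P{\left(f,W \right)} = 108$
$\left(-2636363 + x\right) \left(P{\left(M{\left(38 \right)},-1624 \right)} + A\right) = \left(-2636363 + 4088277\right) \left(108 + 46656\right) = 1451914 \cdot 46764 = 67897306296$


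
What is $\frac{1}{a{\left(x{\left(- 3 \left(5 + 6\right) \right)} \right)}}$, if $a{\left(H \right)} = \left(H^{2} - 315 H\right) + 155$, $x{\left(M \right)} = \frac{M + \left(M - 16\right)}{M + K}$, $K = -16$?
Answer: $- \frac{2401}{886791} \approx -0.0027075$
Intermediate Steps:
$x{\left(M \right)} = \frac{-16 + 2 M}{-16 + M}$ ($x{\left(M \right)} = \frac{M + \left(M - 16\right)}{M - 16} = \frac{M + \left(-16 + M\right)}{-16 + M} = \frac{-16 + 2 M}{-16 + M}$)
$a{\left(H \right)} = 155 + H^{2} - 315 H$
$\frac{1}{a{\left(x{\left(- 3 \left(5 + 6\right) \right)} \right)}} = \frac{1}{155 + \left(\frac{2 \left(-8 - 3 \left(5 + 6\right)\right)}{-16 - 3 \left(5 + 6\right)}\right)^{2} - 315 \frac{2 \left(-8 - 3 \left(5 + 6\right)\right)}{-16 - 3 \left(5 + 6\right)}} = \frac{1}{155 + \left(\frac{2 \left(-8 - 33\right)}{-16 - 33}\right)^{2} - 315 \frac{2 \left(-8 - 33\right)}{-16 - 33}} = \frac{1}{155 + \left(2 \frac{1}{-49} \left(-41\right)\right)^{2} - 315 \cdot 2 \frac{1}{-49} \left(-41\right)} = \frac{1}{155 + \left(2 \left(- \frac{1}{49}\right) \left(-41\right)\right)^{2} - 315 \cdot 2 \left(- \frac{1}{49}\right) \left(-41\right)} = \frac{1}{155 + \left(\frac{82}{49}\right)^{2} - \frac{3690}{7}} = \frac{1}{155 + \frac{6724}{2401} - \frac{3690}{7}} = \frac{1}{- \frac{886791}{2401}} = - \frac{2401}{886791}$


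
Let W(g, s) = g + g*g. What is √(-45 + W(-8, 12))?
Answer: √11 ≈ 3.3166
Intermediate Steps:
W(g, s) = g + g²
√(-45 + W(-8, 12)) = √(-45 - 8*(1 - 8)) = √(-45 - 8*(-7)) = √(-45 + 56) = √11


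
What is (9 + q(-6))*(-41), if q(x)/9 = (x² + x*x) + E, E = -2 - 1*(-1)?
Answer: -26568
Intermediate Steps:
E = -1 (E = -2 + 1 = -1)
q(x) = -9 + 18*x² (q(x) = 9*((x² + x*x) - 1) = 9*((x² + x²) - 1) = 9*(2*x² - 1) = 9*(-1 + 2*x²) = -9 + 18*x²)
(9 + q(-6))*(-41) = (9 + (-9 + 18*(-6)²))*(-41) = (9 + (-9 + 18*36))*(-41) = (9 + (-9 + 648))*(-41) = (9 + 639)*(-41) = 648*(-41) = -26568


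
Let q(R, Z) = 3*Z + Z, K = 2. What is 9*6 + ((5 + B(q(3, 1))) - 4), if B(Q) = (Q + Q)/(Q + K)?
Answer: 169/3 ≈ 56.333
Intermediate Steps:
q(R, Z) = 4*Z
B(Q) = 2*Q/(2 + Q) (B(Q) = (Q + Q)/(Q + 2) = (2*Q)/(2 + Q) = 2*Q/(2 + Q))
9*6 + ((5 + B(q(3, 1))) - 4) = 9*6 + ((5 + 2*(4*1)/(2 + 4*1)) - 4) = 54 + ((5 + 2*4/(2 + 4)) - 4) = 54 + ((5 + 2*4/6) - 4) = 54 + ((5 + 2*4*(1/6)) - 4) = 54 + ((5 + 4/3) - 4) = 54 + (19/3 - 4) = 54 + 7/3 = 169/3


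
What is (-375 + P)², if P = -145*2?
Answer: 442225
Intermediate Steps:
P = -290
(-375 + P)² = (-375 - 290)² = (-665)² = 442225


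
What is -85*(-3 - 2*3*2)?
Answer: 1275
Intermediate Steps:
-85*(-3 - 2*3*2) = -85*(-3 - 6*2) = -85*(-3 - 12) = -85*(-15) = 1275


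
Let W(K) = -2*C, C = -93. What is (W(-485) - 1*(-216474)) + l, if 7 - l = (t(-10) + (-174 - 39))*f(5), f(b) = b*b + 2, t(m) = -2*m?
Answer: 221878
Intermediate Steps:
f(b) = 2 + b² (f(b) = b² + 2 = 2 + b²)
W(K) = 186 (W(K) = -2*(-93) = 186)
l = 5218 (l = 7 - (-2*(-10) + (-174 - 39))*(2 + 5²) = 7 - (20 - 213)*(2 + 25) = 7 - (-193)*27 = 7 - 1*(-5211) = 7 + 5211 = 5218)
(W(-485) - 1*(-216474)) + l = (186 - 1*(-216474)) + 5218 = (186 + 216474) + 5218 = 216660 + 5218 = 221878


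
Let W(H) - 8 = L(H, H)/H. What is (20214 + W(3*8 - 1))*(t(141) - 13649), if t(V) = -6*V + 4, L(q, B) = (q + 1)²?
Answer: -6748197862/23 ≈ -2.9340e+8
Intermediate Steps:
L(q, B) = (1 + q)²
t(V) = 4 - 6*V
W(H) = 8 + (1 + H)²/H
(20214 + W(3*8 - 1))*(t(141) - 13649) = (20214 + (8 + (1 + (3*8 - 1))²/(3*8 - 1)))*((4 - 6*141) - 13649) = (20214 + (8 + (1 + (24 - 1))²/(24 - 1)))*((4 - 846) - 13649) = (20214 + (8 + (1 + 23)²/23))*(-842 - 13649) = (20214 + (8 + (1/23)*24²))*(-14491) = (20214 + (8 + (1/23)*576))*(-14491) = (20214 + (8 + 576/23))*(-14491) = (20214 + 760/23)*(-14491) = (465682/23)*(-14491) = -6748197862/23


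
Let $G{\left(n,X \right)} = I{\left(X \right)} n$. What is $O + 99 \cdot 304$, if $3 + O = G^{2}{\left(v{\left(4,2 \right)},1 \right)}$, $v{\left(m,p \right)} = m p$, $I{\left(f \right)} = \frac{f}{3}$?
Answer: $\frac{270901}{9} \approx 30100.0$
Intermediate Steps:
$I{\left(f \right)} = \frac{f}{3}$ ($I{\left(f \right)} = f \frac{1}{3} = \frac{f}{3}$)
$G{\left(n,X \right)} = \frac{X n}{3}$ ($G{\left(n,X \right)} = \frac{X}{3} n = \frac{X n}{3}$)
$O = \frac{37}{9}$ ($O = -3 + \left(\frac{1}{3} \cdot 1 \cdot 4 \cdot 2\right)^{2} = -3 + \left(\frac{1}{3} \cdot 1 \cdot 8\right)^{2} = -3 + \left(\frac{8}{3}\right)^{2} = -3 + \frac{64}{9} = \frac{37}{9} \approx 4.1111$)
$O + 99 \cdot 304 = \frac{37}{9} + 99 \cdot 304 = \frac{37}{9} + 30096 = \frac{270901}{9}$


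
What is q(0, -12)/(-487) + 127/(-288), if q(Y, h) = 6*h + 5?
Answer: -42553/140256 ≈ -0.30340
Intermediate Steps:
q(Y, h) = 5 + 6*h
q(0, -12)/(-487) + 127/(-288) = (5 + 6*(-12))/(-487) + 127/(-288) = (5 - 72)*(-1/487) + 127*(-1/288) = -67*(-1/487) - 127/288 = 67/487 - 127/288 = -42553/140256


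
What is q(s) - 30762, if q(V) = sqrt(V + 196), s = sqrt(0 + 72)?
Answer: -30762 + sqrt(196 + 6*sqrt(2)) ≈ -30748.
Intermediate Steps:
s = 6*sqrt(2) (s = sqrt(72) = 6*sqrt(2) ≈ 8.4853)
q(V) = sqrt(196 + V)
q(s) - 30762 = sqrt(196 + 6*sqrt(2)) - 30762 = -30762 + sqrt(196 + 6*sqrt(2))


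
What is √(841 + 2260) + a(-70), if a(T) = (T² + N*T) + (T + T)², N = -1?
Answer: 24570 + √3101 ≈ 24626.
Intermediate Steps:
a(T) = -T + 5*T² (a(T) = (T² - T) + (T + T)² = (T² - T) + (2*T)² = (T² - T) + 4*T² = -T + 5*T²)
√(841 + 2260) + a(-70) = √(841 + 2260) - 70*(-1 + 5*(-70)) = √3101 - 70*(-1 - 350) = √3101 - 70*(-351) = √3101 + 24570 = 24570 + √3101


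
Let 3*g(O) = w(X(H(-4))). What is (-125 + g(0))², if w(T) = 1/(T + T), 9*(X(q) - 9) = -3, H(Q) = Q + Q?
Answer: 42237001/2704 ≈ 15620.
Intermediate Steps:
H(Q) = 2*Q
X(q) = 26/3 (X(q) = 9 + (⅑)*(-3) = 9 - ⅓ = 26/3)
w(T) = 1/(2*T)
g(O) = 1/52 (g(O) = (1/(2*(26/3)))/3 = ((½)*(3/26))/3 = (⅓)*(3/52) = 1/52)
(-125 + g(0))² = (-125 + 1/52)² = (-6499/52)² = 42237001/2704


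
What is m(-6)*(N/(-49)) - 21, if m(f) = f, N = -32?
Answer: -1221/49 ≈ -24.918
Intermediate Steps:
m(-6)*(N/(-49)) - 21 = -(-192)/(-49) - 21 = -(-192)*(-1)/49 - 21 = -6*32/49 - 21 = -192/49 - 21 = -1221/49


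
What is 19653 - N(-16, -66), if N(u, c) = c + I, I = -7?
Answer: 19726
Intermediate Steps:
N(u, c) = -7 + c (N(u, c) = c - 7 = -7 + c)
19653 - N(-16, -66) = 19653 - (-7 - 66) = 19653 - 1*(-73) = 19653 + 73 = 19726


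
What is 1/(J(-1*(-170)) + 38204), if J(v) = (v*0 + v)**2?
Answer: 1/67104 ≈ 1.4902e-5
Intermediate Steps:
J(v) = v**2 (J(v) = (0 + v)**2 = v**2)
1/(J(-1*(-170)) + 38204) = 1/((-1*(-170))**2 + 38204) = 1/(170**2 + 38204) = 1/(28900 + 38204) = 1/67104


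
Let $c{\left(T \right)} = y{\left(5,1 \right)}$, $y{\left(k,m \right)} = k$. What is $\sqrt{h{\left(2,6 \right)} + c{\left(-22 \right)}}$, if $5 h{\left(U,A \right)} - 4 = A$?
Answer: $\sqrt{7} \approx 2.6458$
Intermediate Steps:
$c{\left(T \right)} = 5$
$h{\left(U,A \right)} = \frac{4}{5} + \frac{A}{5}$
$\sqrt{h{\left(2,6 \right)} + c{\left(-22 \right)}} = \sqrt{\left(\frac{4}{5} + \frac{1}{5} \cdot 6\right) + 5} = \sqrt{\left(\frac{4}{5} + \frac{6}{5}\right) + 5} = \sqrt{2 + 5} = \sqrt{7}$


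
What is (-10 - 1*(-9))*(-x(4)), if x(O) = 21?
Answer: 21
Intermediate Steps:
(-10 - 1*(-9))*(-x(4)) = (-10 - 1*(-9))*(-1*21) = (-10 + 9)*(-21) = -1*(-21) = 21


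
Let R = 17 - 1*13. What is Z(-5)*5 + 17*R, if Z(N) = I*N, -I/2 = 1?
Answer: 118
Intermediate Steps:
I = -2 (I = -2*1 = -2)
Z(N) = -2*N
R = 4 (R = 17 - 13 = 4)
Z(-5)*5 + 17*R = -2*(-5)*5 + 17*4 = 10*5 + 68 = 50 + 68 = 118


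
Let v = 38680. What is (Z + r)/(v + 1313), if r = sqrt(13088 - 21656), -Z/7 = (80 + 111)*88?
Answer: -117656/39993 + 2*I*sqrt(238)/13331 ≈ -2.9419 + 0.0023145*I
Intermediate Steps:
Z = -117656 (Z = -7*(80 + 111)*88 = -1337*88 = -7*16808 = -117656)
r = 6*I*sqrt(238) (r = sqrt(-8568) = 6*I*sqrt(238) ≈ 92.563*I)
(Z + r)/(v + 1313) = (-117656 + 6*I*sqrt(238))/(38680 + 1313) = (-117656 + 6*I*sqrt(238))/39993 = (-117656 + 6*I*sqrt(238))*(1/39993) = -117656/39993 + 2*I*sqrt(238)/13331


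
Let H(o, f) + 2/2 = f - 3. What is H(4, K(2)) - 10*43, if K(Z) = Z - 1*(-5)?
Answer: -427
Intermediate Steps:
K(Z) = 5 + Z (K(Z) = Z + 5 = 5 + Z)
H(o, f) = -4 + f (H(o, f) = -1 + (f - 3) = -1 + (-3 + f) = -4 + f)
H(4, K(2)) - 10*43 = (-4 + (5 + 2)) - 10*43 = (-4 + 7) - 430 = 3 - 430 = -427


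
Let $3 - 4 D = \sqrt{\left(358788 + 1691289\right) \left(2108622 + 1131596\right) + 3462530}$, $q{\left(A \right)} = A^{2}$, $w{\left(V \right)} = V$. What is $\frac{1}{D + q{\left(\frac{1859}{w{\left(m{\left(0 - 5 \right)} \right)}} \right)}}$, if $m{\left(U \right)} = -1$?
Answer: $\frac{55294108}{184447198860413} + \frac{8 \sqrt{1660674964829}}{184447198860413} \approx 3.5568 \cdot 10^{-7}$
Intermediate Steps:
$D = \frac{3}{4} - \frac{\sqrt{1660674964829}}{2}$ ($D = \frac{3}{4} - \frac{\sqrt{\left(358788 + 1691289\right) \left(2108622 + 1131596\right) + 3462530}}{4} = \frac{3}{4} - \frac{\sqrt{2050077 \cdot 3240218 + 3462530}}{4} = \frac{3}{4} - \frac{\sqrt{6642696396786 + 3462530}}{4} = \frac{3}{4} - \frac{\sqrt{6642699859316}}{4} = \frac{3}{4} - \frac{2 \sqrt{1660674964829}}{4} = \frac{3}{4} - \frac{\sqrt{1660674964829}}{2} \approx -6.4434 \cdot 10^{5}$)
$\frac{1}{D + q{\left(\frac{1859}{w{\left(m{\left(0 - 5 \right)} \right)}} \right)}} = \frac{1}{\left(\frac{3}{4} - \frac{\sqrt{1660674964829}}{2}\right) + \left(\frac{1859}{-1}\right)^{2}} = \frac{1}{\left(\frac{3}{4} - \frac{\sqrt{1660674964829}}{2}\right) + \left(1859 \left(-1\right)\right)^{2}} = \frac{1}{\left(\frac{3}{4} - \frac{\sqrt{1660674964829}}{2}\right) + \left(-1859\right)^{2}} = \frac{1}{\left(\frac{3}{4} - \frac{\sqrt{1660674964829}}{2}\right) + 3455881} = \frac{1}{\frac{13823527}{4} - \frac{\sqrt{1660674964829}}{2}}$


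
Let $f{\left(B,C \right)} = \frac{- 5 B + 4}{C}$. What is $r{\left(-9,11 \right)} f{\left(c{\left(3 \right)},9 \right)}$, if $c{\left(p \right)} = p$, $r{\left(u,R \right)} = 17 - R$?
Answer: $- \frac{22}{3} \approx -7.3333$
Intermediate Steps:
$f{\left(B,C \right)} = \frac{4 - 5 B}{C}$
$r{\left(-9,11 \right)} f{\left(c{\left(3 \right)},9 \right)} = \left(17 - 11\right) \frac{4 - 15}{9} = 6 \cdot \frac{1}{9} \left(-11\right) = 6 \left(- \frac{11}{9}\right) = - \frac{22}{3}$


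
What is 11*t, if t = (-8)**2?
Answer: 704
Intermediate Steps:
t = 64
11*t = 11*64 = 704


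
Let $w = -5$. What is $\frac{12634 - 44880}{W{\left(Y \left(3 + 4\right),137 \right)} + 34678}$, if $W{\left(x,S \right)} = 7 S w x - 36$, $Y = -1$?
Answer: $- \frac{32246}{68207} \approx -0.47277$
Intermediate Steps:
$W{\left(x,S \right)} = -36 - 35 S x$ ($W{\left(x,S \right)} = 7 S \left(-5\right) x - 36 = - 35 S x - 36 = -36 - 35 S x$)
$\frac{12634 - 44880}{W{\left(Y \left(3 + 4\right),137 \right)} + 34678} = \frac{12634 - 44880}{\left(-36 - 4795 \left(- (3 + 4)\right)\right) + 34678} = - \frac{32246}{\left(-36 - 4795 \left(\left(-1\right) 7\right)\right) + 34678} = - \frac{32246}{\left(-36 - 4795 \left(-7\right)\right) + 34678} = - \frac{32246}{\left(-36 + 33565\right) + 34678} = - \frac{32246}{33529 + 34678} = - \frac{32246}{68207}$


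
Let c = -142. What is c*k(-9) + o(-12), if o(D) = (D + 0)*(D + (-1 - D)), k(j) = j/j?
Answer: -130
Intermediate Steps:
k(j) = 1
o(D) = -D (o(D) = D*(-1) = -D)
c*k(-9) + o(-12) = -142*1 - 1*(-12) = -142 + 12 = -130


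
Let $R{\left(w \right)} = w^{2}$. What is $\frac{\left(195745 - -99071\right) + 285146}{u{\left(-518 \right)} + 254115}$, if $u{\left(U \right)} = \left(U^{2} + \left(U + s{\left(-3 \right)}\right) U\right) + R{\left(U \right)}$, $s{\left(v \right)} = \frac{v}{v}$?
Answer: $\frac{579962}{1058569} \approx 0.54787$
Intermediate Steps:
$s{\left(v \right)} = 1$
$u{\left(U \right)} = 2 U^{2} + U \left(1 + U\right)$ ($u{\left(U \right)} = \left(U^{2} + \left(U + 1\right) U\right) + U^{2} = \left(U^{2} + \left(1 + U\right) U\right) + U^{2} = \left(U^{2} + U \left(1 + U\right)\right) + U^{2} = 2 U^{2} + U \left(1 + U\right)$)
$\frac{\left(195745 - -99071\right) + 285146}{u{\left(-518 \right)} + 254115} = \frac{\left(195745 - -99071\right) + 285146}{- 518 \left(1 + 3 \left(-518\right)\right) + 254115} = \frac{\left(195745 + 99071\right) + 285146}{- 518 \left(1 - 1554\right) + 254115} = \frac{294816 + 285146}{\left(-518\right) \left(-1553\right) + 254115} = \frac{579962}{804454 + 254115} = \frac{579962}{1058569}$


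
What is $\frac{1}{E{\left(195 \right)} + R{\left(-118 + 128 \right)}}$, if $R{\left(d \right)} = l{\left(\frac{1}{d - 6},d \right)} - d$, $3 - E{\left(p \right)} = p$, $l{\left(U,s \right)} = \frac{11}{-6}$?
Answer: $- \frac{6}{1223} \approx -0.004906$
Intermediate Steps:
$l{\left(U,s \right)} = - \frac{11}{6}$ ($l{\left(U,s \right)} = 11 \left(- \frac{1}{6}\right) = - \frac{11}{6}$)
$E{\left(p \right)} = 3 - p$
$R{\left(d \right)} = - \frac{11}{6} - d$
$\frac{1}{E{\left(195 \right)} + R{\left(-118 + 128 \right)}} = \frac{1}{\left(3 - 195\right) - \frac{71}{6}} = \frac{1}{-192 - \frac{71}{6}} = \frac{1}{- \frac{1223}{6}} = - \frac{6}{1223}$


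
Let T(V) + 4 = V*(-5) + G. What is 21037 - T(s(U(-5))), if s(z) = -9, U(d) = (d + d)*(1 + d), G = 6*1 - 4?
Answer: 20994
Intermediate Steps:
G = 2 (G = 6 - 4 = 2)
U(d) = 2*d*(1 + d) (U(d) = (2*d)*(1 + d) = 2*d*(1 + d))
T(V) = -2 - 5*V (T(V) = -4 + (V*(-5) + 2) = -4 + (-5*V + 2) = -4 + (2 - 5*V) = -2 - 5*V)
21037 - T(s(U(-5))) = 21037 - (-2 - 5*(-9)) = 21037 - (-2 + 45) = 21037 - 1*43 = 21037 - 43 = 20994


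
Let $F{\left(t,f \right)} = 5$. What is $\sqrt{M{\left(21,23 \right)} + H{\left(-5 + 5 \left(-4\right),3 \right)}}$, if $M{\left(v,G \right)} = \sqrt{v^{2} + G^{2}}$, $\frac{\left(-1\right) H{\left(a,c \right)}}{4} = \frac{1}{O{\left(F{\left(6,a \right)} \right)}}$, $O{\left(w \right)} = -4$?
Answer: $\sqrt{1 + \sqrt{970}} \approx 5.6696$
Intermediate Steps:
$H{\left(a,c \right)} = 1$ ($H{\left(a,c \right)} = - \frac{4}{-4} = \left(-4\right) \left(- \frac{1}{4}\right) = 1$)
$M{\left(v,G \right)} = \sqrt{G^{2} + v^{2}}$
$\sqrt{M{\left(21,23 \right)} + H{\left(-5 + 5 \left(-4\right),3 \right)}} = \sqrt{\sqrt{23^{2} + 21^{2}} + 1} = \sqrt{\sqrt{529 + 441} + 1} = \sqrt{\sqrt{970} + 1} = \sqrt{1 + \sqrt{970}}$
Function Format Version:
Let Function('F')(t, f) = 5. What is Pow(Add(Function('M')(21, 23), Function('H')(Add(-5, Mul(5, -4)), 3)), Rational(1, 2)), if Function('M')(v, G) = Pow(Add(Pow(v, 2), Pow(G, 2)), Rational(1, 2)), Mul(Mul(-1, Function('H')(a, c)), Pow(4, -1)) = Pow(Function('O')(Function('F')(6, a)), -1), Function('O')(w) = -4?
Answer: Pow(Add(1, Pow(970, Rational(1, 2))), Rational(1, 2)) ≈ 5.6696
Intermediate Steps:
Function('H')(a, c) = 1 (Function('H')(a, c) = Mul(-4, Pow(-4, -1)) = Mul(-4, Rational(-1, 4)) = 1)
Function('M')(v, G) = Pow(Add(Pow(G, 2), Pow(v, 2)), Rational(1, 2))
Pow(Add(Function('M')(21, 23), Function('H')(Add(-5, Mul(5, -4)), 3)), Rational(1, 2)) = Pow(Add(Pow(Add(Pow(23, 2), Pow(21, 2)), Rational(1, 2)), 1), Rational(1, 2)) = Pow(Add(Pow(Add(529, 441), Rational(1, 2)), 1), Rational(1, 2)) = Pow(Add(Pow(970, Rational(1, 2)), 1), Rational(1, 2)) = Pow(Add(1, Pow(970, Rational(1, 2))), Rational(1, 2))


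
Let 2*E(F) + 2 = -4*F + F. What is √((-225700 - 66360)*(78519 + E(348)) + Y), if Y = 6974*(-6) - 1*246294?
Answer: I*√22779799898 ≈ 1.5093e+5*I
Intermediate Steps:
E(F) = -1 - 3*F/2 (E(F) = -1 + (-4*F + F)/2 = -1 + (-3*F)/2 = -1 - 3*F/2)
Y = -288138 (Y = -41844 - 246294 = -288138)
√((-225700 - 66360)*(78519 + E(348)) + Y) = √((-225700 - 66360)*(78519 + (-1 - 3/2*348)) - 288138) = √(-292060*(78519 + (-1 - 522)) - 288138) = √(-292060*(78519 - 523) - 288138) = √(-292060*77996 - 288138) = √(-22779511760 - 288138) = √(-22779799898) = I*√22779799898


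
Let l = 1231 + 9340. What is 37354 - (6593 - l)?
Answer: 41332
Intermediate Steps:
l = 10571
37354 - (6593 - l) = 37354 - (6593 - 1*10571) = 37354 - (6593 - 10571) = 37354 - 1*(-3978) = 37354 + 3978 = 41332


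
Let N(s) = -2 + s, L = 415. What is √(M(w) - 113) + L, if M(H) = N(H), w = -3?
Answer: 415 + I*√118 ≈ 415.0 + 10.863*I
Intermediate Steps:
M(H) = -2 + H
√(M(w) - 113) + L = √((-2 - 3) - 113) + 415 = √(-5 - 113) + 415 = √(-118) + 415 = I*√118 + 415 = 415 + I*√118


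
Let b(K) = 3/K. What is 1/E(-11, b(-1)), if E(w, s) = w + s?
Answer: -1/14 ≈ -0.071429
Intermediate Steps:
E(w, s) = s + w
1/E(-11, b(-1)) = 1/(3/(-1) - 11) = 1/(3*(-1) - 11) = 1/(-3 - 11) = 1/(-14) = -1/14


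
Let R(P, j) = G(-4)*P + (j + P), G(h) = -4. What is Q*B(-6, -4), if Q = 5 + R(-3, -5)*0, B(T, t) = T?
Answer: -30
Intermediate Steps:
R(P, j) = j - 3*P (R(P, j) = -4*P + (j + P) = -4*P + (P + j) = j - 3*P)
Q = 5 (Q = 5 + (-5 - 3*(-3))*0 = 5 + (-5 + 9)*0 = 5 + 4*0 = 5 + 0 = 5)
Q*B(-6, -4) = 5*(-6) = -30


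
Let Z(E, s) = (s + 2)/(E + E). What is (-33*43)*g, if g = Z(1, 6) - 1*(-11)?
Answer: -21285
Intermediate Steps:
Z(E, s) = (2 + s)/(2*E) (Z(E, s) = (2 + s)/((2*E)) = (2 + s)*(1/(2*E)) = (2 + s)/(2*E))
g = 15 (g = (½)*(2 + 6)/1 - 1*(-11) = (½)*1*8 + 11 = 4 + 11 = 15)
(-33*43)*g = -33*43*15 = -1419*15 = -21285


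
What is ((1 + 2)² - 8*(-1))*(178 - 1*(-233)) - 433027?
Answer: -426040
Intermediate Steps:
((1 + 2)² - 8*(-1))*(178 - 1*(-233)) - 433027 = (3² + 8)*(178 + 233) - 433027 = (9 + 8)*411 - 433027 = 17*411 - 433027 = 6987 - 433027 = -426040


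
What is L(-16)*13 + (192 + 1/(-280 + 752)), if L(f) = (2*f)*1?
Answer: -105727/472 ≈ -224.00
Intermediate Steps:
L(f) = 2*f
L(-16)*13 + (192 + 1/(-280 + 752)) = (2*(-16))*13 + (192 + 1/(-280 + 752)) = -32*13 + (192 + 1/472) = -416 + (192 + 1/472) = -416 + 90625/472 = -105727/472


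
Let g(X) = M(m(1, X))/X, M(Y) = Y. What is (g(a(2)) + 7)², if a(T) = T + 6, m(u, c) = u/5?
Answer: 78961/1600 ≈ 49.351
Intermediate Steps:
m(u, c) = u/5 (m(u, c) = u*(⅕) = u/5)
a(T) = 6 + T
g(X) = 1/(5*X) (g(X) = ((⅕)*1)/X = 1/(5*X))
(g(a(2)) + 7)² = (1/(5*(6 + 2)) + 7)² = ((⅕)/8 + 7)² = ((⅕)*(⅛) + 7)² = (1/40 + 7)² = (281/40)² = 78961/1600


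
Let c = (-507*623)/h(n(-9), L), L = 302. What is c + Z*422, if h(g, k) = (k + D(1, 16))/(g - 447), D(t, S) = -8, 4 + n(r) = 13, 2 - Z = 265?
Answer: 2517077/7 ≈ 3.5958e+5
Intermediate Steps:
Z = -263 (Z = 2 - 1*265 = 2 - 265 = -263)
n(r) = 9 (n(r) = -4 + 13 = 9)
h(g, k) = (-8 + k)/(-447 + g) (h(g, k) = (k - 8)/(g - 447) = (-8 + k)/(-447 + g))
c = 3293979/7 (c = (-507*623)/(((-8 + 302)/(-447 + 9))) = -315861/(294/(-438)) = -315861/((-1/438*294)) = -315861/(-49/73) = -315861*(-73/49) = 3293979/7 ≈ 4.7057e+5)
c + Z*422 = 3293979/7 - 263*422 = 3293979/7 - 110986 = 2517077/7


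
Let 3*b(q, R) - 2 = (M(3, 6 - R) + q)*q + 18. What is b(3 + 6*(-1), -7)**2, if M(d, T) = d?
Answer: 400/9 ≈ 44.444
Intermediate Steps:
b(q, R) = 20/3 + q*(3 + q)/3 (b(q, R) = 2/3 + ((3 + q)*q + 18)/3 = 2/3 + (q*(3 + q) + 18)/3 = 2/3 + (18 + q*(3 + q))/3 = 2/3 + (6 + q*(3 + q)/3) = 20/3 + q*(3 + q)/3)
b(3 + 6*(-1), -7)**2 = (20/3 + (3 + 6*(-1)) + (3 + 6*(-1))**2/3)**2 = (20/3 + (3 - 6) + (3 - 6)**2/3)**2 = (20/3 - 3 + (1/3)*(-3)**2)**2 = (20/3 - 3 + (1/3)*9)**2 = (20/3 - 3 + 3)**2 = (20/3)**2 = 400/9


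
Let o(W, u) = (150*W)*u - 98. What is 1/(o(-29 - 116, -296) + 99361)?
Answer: 1/6537263 ≈ 1.5297e-7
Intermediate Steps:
o(W, u) = -98 + 150*W*u (o(W, u) = 150*W*u - 98 = -98 + 150*W*u)
1/(o(-29 - 116, -296) + 99361) = 1/((-98 + 150*(-29 - 116)*(-296)) + 99361) = 1/((-98 + 150*(-145)*(-296)) + 99361) = 1/((-98 + 6438000) + 99361) = 1/(6437902 + 99361) = 1/6537263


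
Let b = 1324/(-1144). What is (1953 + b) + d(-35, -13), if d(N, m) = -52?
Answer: 543355/286 ≈ 1899.8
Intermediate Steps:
b = -331/286 (b = 1324*(-1/1144) = -331/286 ≈ -1.1573)
(1953 + b) + d(-35, -13) = (1953 - 331/286) - 52 = 558227/286 - 52 = 543355/286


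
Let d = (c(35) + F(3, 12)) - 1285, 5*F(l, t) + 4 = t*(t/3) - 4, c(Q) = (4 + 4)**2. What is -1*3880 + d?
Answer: -5093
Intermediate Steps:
c(Q) = 64 (c(Q) = 8**2 = 64)
F(l, t) = -8/5 + t**2/15 (F(l, t) = -4/5 + (t*(t/3) - 4)/5 = -4/5 + (t**2/3 - 4)/5 = -4/5 + (-4 + t**2/3)/5 = -4/5 + (-4/5 + t**2/15) = -8/5 + t**2/15)
d = -1213 (d = (64 + (-8/5 + (1/15)*12**2)) - 1285 = (64 + (-8/5 + (1/15)*144)) - 1285 = (64 + (-8/5 + 48/5)) - 1285 = (64 + 8) - 1285 = 72 - 1285 = -1213)
-1*3880 + d = -1*3880 - 1213 = -3880 - 1213 = -5093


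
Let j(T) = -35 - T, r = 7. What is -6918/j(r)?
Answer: 1153/7 ≈ 164.71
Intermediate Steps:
-6918/j(r) = -6918/(-35 - 1*7) = -6918/(-35 - 7) = -6918/(-42) = -6918*(-1/42) = 1153/7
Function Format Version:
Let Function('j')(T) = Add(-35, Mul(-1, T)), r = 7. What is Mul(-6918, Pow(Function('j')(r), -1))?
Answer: Rational(1153, 7) ≈ 164.71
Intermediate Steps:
Mul(-6918, Pow(Function('j')(r), -1)) = Mul(-6918, Pow(Add(-35, Mul(-1, 7)), -1)) = Mul(-6918, Pow(Add(-35, -7), -1)) = Mul(-6918, Pow(-42, -1)) = Mul(-6918, Rational(-1, 42)) = Rational(1153, 7)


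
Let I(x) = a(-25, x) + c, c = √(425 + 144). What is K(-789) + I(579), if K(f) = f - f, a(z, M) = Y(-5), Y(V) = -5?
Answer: -5 + √569 ≈ 18.854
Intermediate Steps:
a(z, M) = -5
c = √569 ≈ 23.854
I(x) = -5 + √569
K(f) = 0
K(-789) + I(579) = 0 + (-5 + √569) = -5 + √569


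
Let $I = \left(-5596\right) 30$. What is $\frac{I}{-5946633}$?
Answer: $\frac{55960}{1982211} \approx 0.028231$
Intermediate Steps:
$I = -167880$
$\frac{I}{-5946633} = - \frac{167880}{-5946633} = \left(-167880\right) \left(- \frac{1}{5946633}\right) = \frac{55960}{1982211}$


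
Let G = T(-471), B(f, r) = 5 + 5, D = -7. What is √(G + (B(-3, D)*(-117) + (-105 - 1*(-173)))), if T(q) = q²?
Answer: √220739 ≈ 469.83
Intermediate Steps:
B(f, r) = 10
G = 221841 (G = (-471)² = 221841)
√(G + (B(-3, D)*(-117) + (-105 - 1*(-173)))) = √(221841 + (10*(-117) + (-105 - 1*(-173)))) = √(221841 + (-1170 + (-105 + 173))) = √(221841 + (-1170 + 68)) = √(221841 - 1102) = √220739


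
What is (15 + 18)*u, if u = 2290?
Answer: 75570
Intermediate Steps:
(15 + 18)*u = (15 + 18)*2290 = 33*2290 = 75570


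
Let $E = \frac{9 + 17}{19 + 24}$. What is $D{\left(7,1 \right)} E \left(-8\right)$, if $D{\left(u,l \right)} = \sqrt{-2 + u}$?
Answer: $- \frac{208 \sqrt{5}}{43} \approx -10.816$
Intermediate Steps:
$E = \frac{26}{43} \approx 0.60465$
$D{\left(7,1 \right)} E \left(-8\right) = \sqrt{-2 + 7} \cdot \frac{26}{43} \left(-8\right) = \sqrt{5} \cdot \frac{26}{43} \left(-8\right) = \frac{26 \sqrt{5}}{43} \left(-8\right) = - \frac{208 \sqrt{5}}{43}$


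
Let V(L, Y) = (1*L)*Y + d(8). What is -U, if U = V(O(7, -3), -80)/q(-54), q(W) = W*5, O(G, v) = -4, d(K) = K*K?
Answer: 64/45 ≈ 1.4222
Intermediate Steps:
d(K) = K²
V(L, Y) = 64 + L*Y (V(L, Y) = (1*L)*Y + 8² = L*Y + 64 = 64 + L*Y)
q(W) = 5*W
U = -64/45 (U = (64 - 4*(-80))/((5*(-54))) = (64 + 320)/(-270) = 384*(-1/270) = -64/45 ≈ -1.4222)
-U = -1*(-64/45) = 64/45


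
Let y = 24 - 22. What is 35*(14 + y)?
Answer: 560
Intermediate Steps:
y = 2
35*(14 + y) = 35*(14 + 2) = 35*16 = 560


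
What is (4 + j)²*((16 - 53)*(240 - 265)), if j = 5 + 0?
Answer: 74925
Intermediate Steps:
j = 5
(4 + j)²*((16 - 53)*(240 - 265)) = (4 + 5)²*((16 - 53)*(240 - 265)) = 9²*(-37*(-25)) = 81*925 = 74925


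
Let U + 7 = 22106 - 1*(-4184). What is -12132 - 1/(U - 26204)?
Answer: -958429/79 ≈ -12132.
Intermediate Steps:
U = 26283 (U = -7 + (22106 - 1*(-4184)) = -7 + (22106 + 4184) = -7 + 26290 = 26283)
-12132 - 1/(U - 26204) = -12132 - 1/(26283 - 26204) = -12132 - 1/79 = -958429/79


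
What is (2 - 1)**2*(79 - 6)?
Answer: 73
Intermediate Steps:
(2 - 1)**2*(79 - 6) = 1**2*73 = 1*73 = 73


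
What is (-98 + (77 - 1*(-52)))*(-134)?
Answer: -4154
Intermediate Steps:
(-98 + (77 - 1*(-52)))*(-134) = (-98 + (77 + 52))*(-134) = (-98 + 129)*(-134) = 31*(-134) = -4154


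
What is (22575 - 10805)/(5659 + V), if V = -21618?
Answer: -11770/15959 ≈ -0.73751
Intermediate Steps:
(22575 - 10805)/(5659 + V) = (22575 - 10805)/(5659 - 21618) = 11770/(-15959) = 11770*(-1/15959) = -11770/15959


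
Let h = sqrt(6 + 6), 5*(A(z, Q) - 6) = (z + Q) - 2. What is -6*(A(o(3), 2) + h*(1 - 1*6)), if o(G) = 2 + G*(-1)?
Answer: -174/5 + 60*sqrt(3) ≈ 69.123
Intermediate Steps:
o(G) = 2 - G
A(z, Q) = 28/5 + Q/5 + z/5 (A(z, Q) = 6 + ((z + Q) - 2)/5 = 6 + ((Q + z) - 2)/5 = 6 + (-2 + Q + z)/5 = 6 + (-2/5 + Q/5 + z/5) = 28/5 + Q/5 + z/5)
h = 2*sqrt(3) (h = sqrt(12) = 2*sqrt(3) ≈ 3.4641)
-6*(A(o(3), 2) + h*(1 - 1*6)) = -6*((28/5 + (1/5)*2 + (2 - 1*3)/5) + (2*sqrt(3))*(1 - 1*6)) = -6*((28/5 + 2/5 + (2 - 3)/5) + (2*sqrt(3))*(1 - 6)) = -6*((28/5 + 2/5 + (1/5)*(-1)) + (2*sqrt(3))*(-5)) = -6*((28/5 + 2/5 - 1/5) - 10*sqrt(3)) = -6*(29/5 - 10*sqrt(3)) = -174/5 + 60*sqrt(3)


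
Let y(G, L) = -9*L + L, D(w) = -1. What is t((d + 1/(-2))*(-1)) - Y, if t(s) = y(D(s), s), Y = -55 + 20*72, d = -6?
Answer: -1437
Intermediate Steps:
Y = 1385 (Y = -55 + 1440 = 1385)
y(G, L) = -8*L
t(s) = -8*s
t((d + 1/(-2))*(-1)) - Y = -8*(-6 + 1/(-2))*(-1) - 1*1385 = -8*(-6 - ½)*(-1) - 1385 = -(-52)*(-1) - 1385 = -8*13/2 - 1385 = -52 - 1385 = -1437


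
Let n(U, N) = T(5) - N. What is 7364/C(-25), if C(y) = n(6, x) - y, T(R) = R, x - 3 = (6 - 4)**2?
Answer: 7364/23 ≈ 320.17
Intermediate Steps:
x = 7 (x = 3 + (6 - 4)**2 = 3 + 2**2 = 3 + 4 = 7)
n(U, N) = 5 - N
C(y) = -2 - y (C(y) = (5 - 1*7) - y = (5 - 7) - y = -2 - y)
7364/C(-25) = 7364/(-2 - 1*(-25)) = 7364/(-2 + 25) = 7364/23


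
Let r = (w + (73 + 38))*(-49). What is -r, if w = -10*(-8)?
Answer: 9359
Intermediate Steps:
w = 80
r = -9359 (r = (80 + (73 + 38))*(-49) = (80 + 111)*(-49) = 191*(-49) = -9359)
-r = -1*(-9359) = 9359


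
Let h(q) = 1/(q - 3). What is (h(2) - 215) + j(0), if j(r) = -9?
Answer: -225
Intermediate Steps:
h(q) = 1/(-3 + q)
(h(2) - 215) + j(0) = (1/(-3 + 2) - 215) - 9 = (1/(-1) - 215) - 9 = (-1 - 215) - 9 = -216 - 9 = -225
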